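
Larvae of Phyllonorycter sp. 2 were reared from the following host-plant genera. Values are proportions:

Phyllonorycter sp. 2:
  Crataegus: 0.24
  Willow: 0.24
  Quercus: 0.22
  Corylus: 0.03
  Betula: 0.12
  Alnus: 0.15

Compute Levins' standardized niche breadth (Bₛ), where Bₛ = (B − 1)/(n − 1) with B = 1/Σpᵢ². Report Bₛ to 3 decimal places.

Σpᵢ² = 0.24² + 0.24² + 0.22² + 0.03² + 0.12² + 0.15² = 0.0576 + 0.0576 + 0.0484 + 0.0009 + 0.0144 + 0.0225 = 0.2014
B = 1 / 0.2014 = 4.96524
Bₛ = (B − 1)/(n − 1) = (4.96524 − 1)/(6 − 1) = 3.96524/5 = 0.79305

0.793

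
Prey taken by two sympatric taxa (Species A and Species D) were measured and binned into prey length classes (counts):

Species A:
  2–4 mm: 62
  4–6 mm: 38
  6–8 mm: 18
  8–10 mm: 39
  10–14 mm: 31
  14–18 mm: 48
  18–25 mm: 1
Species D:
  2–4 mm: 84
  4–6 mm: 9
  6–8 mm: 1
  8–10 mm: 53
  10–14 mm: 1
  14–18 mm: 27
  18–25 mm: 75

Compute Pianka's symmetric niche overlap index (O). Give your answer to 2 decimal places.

Proportions for Species A (n=237): 62/237=0.2616, 38/237=0.1603, 18/237=0.0759, 39/237=0.1646, 31/237=0.1308, 48/237=0.2025, 1/237=0.0042
Proportions for Species D (n=250): 84/250=0.3360, 9/250=0.0360, 1/250=0.0040, 53/250=0.2120, 1/250=0.0040, 27/250=0.1080, 75/250=0.3000
Σ p₁ᵢp₂ᵢ = 0.087898 + 0.005771 + 0.000304 + 0.034895 + 0.000523 + 0.021870 + 0.001260 = 0.152521
Σp_1ᵢ² = 0.2616² + 0.1603² + 0.0759² + 0.1646² + 0.1308² + 0.2025² + 0.0042² = 0.068435 + 0.025696 + 0.005761 + 0.027093 + 0.017109 + 0.041006 + 0.000018 = 0.185118
Σp_2ᵢ² = 0.3360² + 0.0360² + 0.0040² + 0.2120² + 0.0040² + 0.1080² + 0.3000² = 0.112896 + 0.001296 + 0.000016 + 0.044944 + 0.000016 + 0.011664 + 0.090000 = 0.260832
O = 0.152521 / √(0.185118 × 0.260832) = 0.152521 / 0.2197378 = 0.6941

0.69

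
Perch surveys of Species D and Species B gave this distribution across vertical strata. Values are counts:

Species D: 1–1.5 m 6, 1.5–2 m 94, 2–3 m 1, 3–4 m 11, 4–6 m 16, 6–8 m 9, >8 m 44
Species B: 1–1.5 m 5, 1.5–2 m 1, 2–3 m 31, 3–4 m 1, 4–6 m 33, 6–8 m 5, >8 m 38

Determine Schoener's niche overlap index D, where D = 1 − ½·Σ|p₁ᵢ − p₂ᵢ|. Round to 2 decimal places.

Proportions for Species D (n=181): 6/181=0.0331, 94/181=0.5193, 1/181=0.0055, 11/181=0.0608, 16/181=0.0884, 9/181=0.0497, 44/181=0.2431
Proportions for Species B (n=114): 5/114=0.0439, 1/114=0.0088, 31/114=0.2719, 1/114=0.0088, 33/114=0.2895, 5/114=0.0439, 38/114=0.3333
Σ|p₁ᵢ − p₂ᵢ| = 0.0108 + 0.5105 + 0.2664 + 0.0520 + 0.2011 + 0.0058 + 0.0902 = 1.1368
D = 1 − ½ × 1.1368 = 1 − 0.56840 = 0.43160

0.43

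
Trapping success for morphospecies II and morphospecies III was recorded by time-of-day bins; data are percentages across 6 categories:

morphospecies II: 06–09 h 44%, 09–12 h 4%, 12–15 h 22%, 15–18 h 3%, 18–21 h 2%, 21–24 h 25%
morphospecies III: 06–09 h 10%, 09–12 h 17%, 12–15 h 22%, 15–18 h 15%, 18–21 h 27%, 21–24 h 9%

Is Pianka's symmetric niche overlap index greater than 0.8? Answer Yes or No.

No

Convert percentages to proportions (divide by 100).
Σ p₁ᵢp₂ᵢ = 0.0440 + 0.0068 + 0.0484 + 0.0045 + 0.0054 + 0.0225 = 0.1316
Σp_1ᵢ² = 0.44² + 0.04² + 0.22² + 0.03² + 0.02² + 0.25² = 0.1936 + 0.0016 + 0.0484 + 0.0009 + 0.0004 + 0.0625 = 0.3074
Σp_2ᵢ² = 0.10² + 0.17² + 0.22² + 0.15² + 0.27² + 0.09² = 0.0100 + 0.0289 + 0.0484 + 0.0225 + 0.0729 + 0.0081 = 0.1908
O = 0.1316 / √(0.3074 × 0.1908) = 0.1316 / 0.24218 = 0.5434
O = 0.5434 < 0.8 → No.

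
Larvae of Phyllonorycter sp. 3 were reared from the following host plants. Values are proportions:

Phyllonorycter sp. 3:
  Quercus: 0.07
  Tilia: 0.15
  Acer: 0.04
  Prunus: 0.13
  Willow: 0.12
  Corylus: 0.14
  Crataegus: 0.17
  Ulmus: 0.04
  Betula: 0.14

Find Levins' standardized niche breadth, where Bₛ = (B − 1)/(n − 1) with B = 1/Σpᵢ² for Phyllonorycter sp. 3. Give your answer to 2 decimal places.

Σpᵢ² = 0.07² + 0.15² + 0.04² + 0.13² + 0.12² + 0.14² + 0.17² + 0.04² + 0.14² = 0.0049 + 0.0225 + 0.0016 + 0.0169 + 0.0144 + 0.0196 + 0.0289 + 0.0016 + 0.0196 = 0.1300
B = 1 / 0.1300 = 7.6923
Bₛ = (B − 1)/(n − 1) = (7.6923 − 1)/(9 − 1) = 6.6923/8 = 0.8365

0.84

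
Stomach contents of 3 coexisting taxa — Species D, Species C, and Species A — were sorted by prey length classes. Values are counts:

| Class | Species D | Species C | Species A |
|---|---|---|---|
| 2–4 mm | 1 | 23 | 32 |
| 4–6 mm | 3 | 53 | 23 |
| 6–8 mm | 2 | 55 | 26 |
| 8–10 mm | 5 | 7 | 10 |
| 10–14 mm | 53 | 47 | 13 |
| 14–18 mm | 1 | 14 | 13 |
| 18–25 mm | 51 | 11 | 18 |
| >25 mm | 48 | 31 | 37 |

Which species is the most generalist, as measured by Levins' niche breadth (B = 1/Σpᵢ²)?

Proportions for Species D (n=164): 1/164=0.0061, 3/164=0.0183, 2/164=0.0122, 5/164=0.0305, 53/164=0.3232, 1/164=0.0061, 51/164=0.3110, 48/164=0.2927
Proportions for Species C (n=241): 23/241=0.0954, 53/241=0.2199, 55/241=0.2282, 7/241=0.0290, 47/241=0.1950, 14/241=0.0581, 11/241=0.0456, 31/241=0.1286
Proportions for Species A (n=172): 32/172=0.1860, 23/172=0.1337, 26/172=0.1512, 10/172=0.0581, 13/172=0.0756, 13/172=0.0756, 18/172=0.1047, 37/172=0.2151
Σp_Dᵢ² = 0.0061² + 0.0183² + 0.0122² + 0.0305² + 0.3232² + 0.0061² + 0.3110² + 0.2927² = 0.000037 + 0.000335 + 0.000149 + 0.000930 + 0.104458 + 0.000037 + 0.096721 + 0.085673 = 0.288340
B_D = 1 / 0.288340 = 3.4681
Σp_Cᵢ² = 0.0954² + 0.2199² + 0.2282² + 0.0290² + 0.1950² + 0.0581² + 0.0456² + 0.1286² = 0.009101 + 0.048356 + 0.052075 + 0.000841 + 0.038025 + 0.003376 + 0.002079 + 0.016538 = 0.170391
B_C = 1 / 0.170391 = 5.8689
Σp_Aᵢ² = 0.1860² + 0.1337² + 0.1512² + 0.0581² + 0.0756² + 0.0756² + 0.1047² + 0.2151² = 0.034596 + 0.017876 + 0.022861 + 0.003376 + 0.005715 + 0.005715 + 0.010962 + 0.046268 = 0.147369
B_A = 1 / 0.147369 = 6.7857
Highest B → broadest niche (most generalist): Species A (B = 6.79).

Species A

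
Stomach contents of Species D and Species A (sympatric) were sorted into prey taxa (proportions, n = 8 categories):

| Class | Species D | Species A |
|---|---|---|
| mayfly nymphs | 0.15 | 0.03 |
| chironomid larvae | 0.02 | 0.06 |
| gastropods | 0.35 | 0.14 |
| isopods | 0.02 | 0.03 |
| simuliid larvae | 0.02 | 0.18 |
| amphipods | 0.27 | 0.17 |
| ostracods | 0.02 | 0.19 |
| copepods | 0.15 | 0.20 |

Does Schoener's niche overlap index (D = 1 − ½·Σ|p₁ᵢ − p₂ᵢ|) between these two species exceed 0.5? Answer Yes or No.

Yes

Σ|p₁ᵢ − p₂ᵢ| = 0.12 + 0.04 + 0.21 + 0.01 + 0.16 + 0.10 + 0.17 + 0.05 = 0.86
D = 1 − ½ × 0.86 = 1 − 0.430 = 0.5700
D = 0.5700 > 0.5 → Yes.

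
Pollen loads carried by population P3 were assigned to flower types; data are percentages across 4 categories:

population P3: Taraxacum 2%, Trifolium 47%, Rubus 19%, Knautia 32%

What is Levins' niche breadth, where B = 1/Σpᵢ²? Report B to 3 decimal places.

Convert percentages to proportions (divide by 100).
Σpᵢ² = 0.02² + 0.47² + 0.19² + 0.32² = 0.0004 + 0.2209 + 0.0361 + 0.1024 = 0.3598
B = 1 / 0.3598 = 2.77932

2.779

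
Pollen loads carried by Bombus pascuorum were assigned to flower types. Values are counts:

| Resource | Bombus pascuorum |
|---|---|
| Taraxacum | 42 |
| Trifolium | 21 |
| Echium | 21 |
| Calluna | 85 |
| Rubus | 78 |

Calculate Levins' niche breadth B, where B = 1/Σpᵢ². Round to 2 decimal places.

Proportions for Bombus pascuorum (n=247): 42/247=0.1700, 21/247=0.0850, 21/247=0.0850, 85/247=0.3441, 78/247=0.3158
Σpᵢ² = 0.1700² + 0.0850² + 0.0850² + 0.3441² + 0.3158² = 0.028900 + 0.007225 + 0.007225 + 0.118405 + 0.099730 = 0.261485
B = 1 / 0.261485 = 3.8243

3.82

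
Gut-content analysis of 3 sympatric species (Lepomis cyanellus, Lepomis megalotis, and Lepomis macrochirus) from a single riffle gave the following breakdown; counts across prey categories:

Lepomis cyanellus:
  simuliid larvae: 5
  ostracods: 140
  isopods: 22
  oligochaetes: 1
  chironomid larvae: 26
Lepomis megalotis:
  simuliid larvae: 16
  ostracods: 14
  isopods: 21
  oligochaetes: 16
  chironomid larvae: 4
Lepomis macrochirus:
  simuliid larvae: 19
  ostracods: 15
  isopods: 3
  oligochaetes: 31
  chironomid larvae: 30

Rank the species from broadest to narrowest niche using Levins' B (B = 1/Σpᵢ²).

Lepomis megalotis > Lepomis macrochirus > Lepomis cyanellus

Proportions for Lepomis cyanellus (n=194): 5/194=0.0258, 140/194=0.7216, 22/194=0.1134, 1/194=0.0052, 26/194=0.1340
Proportions for Lepomis megalotis (n=71): 16/71=0.2254, 14/71=0.1972, 21/71=0.2958, 16/71=0.2254, 4/71=0.0563
Proportions for Lepomis macrochirus (n=98): 19/98=0.1939, 15/98=0.1531, 3/98=0.0306, 31/98=0.3163, 30/98=0.3061
Σp_cyanᵢ² = 0.0258² + 0.7216² + 0.1134² + 0.0052² + 0.1340² = 0.000666 + 0.520707 + 0.012860 + 0.000027 + 0.017956 = 0.552216
B_cyan = 1 / 0.552216 = 1.8109
Σp_megaᵢ² = 0.2254² + 0.1972² + 0.2958² + 0.2254² + 0.0563² = 0.050805 + 0.038888 + 0.087498 + 0.050805 + 0.003170 = 0.231166
B_mega = 1 / 0.231166 = 4.3259
Σp_macrᵢ² = 0.1939² + 0.1531² + 0.0306² + 0.3163² + 0.3061² = 0.037597 + 0.023440 + 0.000936 + 0.100046 + 0.093697 = 0.255716
B_macr = 1 / 0.255716 = 3.9106
Ranking by B (broadest → narrowest): Lepomis megalotis (4.33) > Lepomis macrochirus (3.91) > Lepomis cyanellus (1.81)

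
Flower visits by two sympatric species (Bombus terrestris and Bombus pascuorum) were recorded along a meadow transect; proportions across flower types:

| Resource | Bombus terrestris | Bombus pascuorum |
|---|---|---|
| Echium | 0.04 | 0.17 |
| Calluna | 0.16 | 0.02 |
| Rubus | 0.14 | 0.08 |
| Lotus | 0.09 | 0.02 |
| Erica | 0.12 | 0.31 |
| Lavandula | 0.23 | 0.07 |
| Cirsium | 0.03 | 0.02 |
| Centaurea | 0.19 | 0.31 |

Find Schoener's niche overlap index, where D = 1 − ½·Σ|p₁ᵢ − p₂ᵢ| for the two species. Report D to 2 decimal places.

Σ|p₁ᵢ − p₂ᵢ| = 0.13 + 0.14 + 0.06 + 0.07 + 0.19 + 0.16 + 0.01 + 0.12 = 0.88
D = 1 − ½ × 0.88 = 1 − 0.440 = 0.5600

0.56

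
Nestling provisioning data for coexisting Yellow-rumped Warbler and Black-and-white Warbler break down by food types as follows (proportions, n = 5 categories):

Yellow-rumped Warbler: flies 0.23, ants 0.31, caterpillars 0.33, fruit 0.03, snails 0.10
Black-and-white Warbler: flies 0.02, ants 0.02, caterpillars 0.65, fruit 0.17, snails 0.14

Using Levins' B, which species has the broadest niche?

Yellow-rumped Warbler

Σp_Yellᵢ² = 0.23² + 0.31² + 0.33² + 0.03² + 0.10² = 0.0529 + 0.0961 + 0.1089 + 0.0009 + 0.0100 = 0.2688
B_Yell = 1 / 0.2688 = 3.7202
Σp_Blacᵢ² = 0.02² + 0.02² + 0.65² + 0.17² + 0.14² = 0.0004 + 0.0004 + 0.4225 + 0.0289 + 0.0196 = 0.4718
B_Blac = 1 / 0.4718 = 2.1195
Highest B → broadest niche (most generalist): Yellow-rumped Warbler (B = 3.72).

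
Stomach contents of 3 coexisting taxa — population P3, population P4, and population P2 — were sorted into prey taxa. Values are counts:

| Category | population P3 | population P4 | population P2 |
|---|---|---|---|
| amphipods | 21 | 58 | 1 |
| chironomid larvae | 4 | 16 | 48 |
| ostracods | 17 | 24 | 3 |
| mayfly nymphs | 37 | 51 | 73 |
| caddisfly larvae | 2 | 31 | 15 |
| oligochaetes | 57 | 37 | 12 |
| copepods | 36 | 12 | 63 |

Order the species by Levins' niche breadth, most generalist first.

population P4 > population P3 > population P2

Proportions for population P3 (n=174): 21/174=0.1207, 4/174=0.0230, 17/174=0.0977, 37/174=0.2126, 2/174=0.0115, 57/174=0.3276, 36/174=0.2069
Proportions for population P4 (n=229): 58/229=0.2533, 16/229=0.0699, 24/229=0.1048, 51/229=0.2227, 31/229=0.1354, 37/229=0.1616, 12/229=0.0524
Proportions for population P2 (n=215): 1/215=0.0047, 48/215=0.2233, 3/215=0.0140, 73/215=0.3395, 15/215=0.0698, 12/215=0.0558, 63/215=0.2930
Σp_P3ᵢ² = 0.1207² + 0.0230² + 0.0977² + 0.2126² + 0.0115² + 0.3276² + 0.2069² = 0.014568 + 0.000529 + 0.009545 + 0.045199 + 0.000132 + 0.107322 + 0.042808 = 0.220103
B_P3 = 1 / 0.220103 = 4.5433
Σp_P4ᵢ² = 0.2533² + 0.0699² + 0.1048² + 0.2227² + 0.1354² + 0.1616² + 0.0524² = 0.064161 + 0.004886 + 0.010983 + 0.049595 + 0.018333 + 0.026115 + 0.002746 = 0.176819
B_P4 = 1 / 0.176819 = 5.6555
Σp_P2ᵢ² = 0.0047² + 0.2233² + 0.0140² + 0.3395² + 0.0698² + 0.0558² + 0.2930² = 0.000022 + 0.049863 + 0.000196 + 0.115260 + 0.004872 + 0.003114 + 0.085849 = 0.259176
B_P2 = 1 / 0.259176 = 3.8584
Ranking by B (broadest → narrowest): population P4 (5.66) > population P3 (4.54) > population P2 (3.86)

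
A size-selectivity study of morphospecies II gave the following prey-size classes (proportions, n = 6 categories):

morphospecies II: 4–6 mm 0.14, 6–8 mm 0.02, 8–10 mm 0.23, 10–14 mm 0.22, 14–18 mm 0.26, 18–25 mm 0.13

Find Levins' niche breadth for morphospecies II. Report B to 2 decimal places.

4.86

Σpᵢ² = 0.14² + 0.02² + 0.23² + 0.22² + 0.26² + 0.13² = 0.0196 + 0.0004 + 0.0529 + 0.0484 + 0.0676 + 0.0169 = 0.2058
B = 1 / 0.2058 = 4.8591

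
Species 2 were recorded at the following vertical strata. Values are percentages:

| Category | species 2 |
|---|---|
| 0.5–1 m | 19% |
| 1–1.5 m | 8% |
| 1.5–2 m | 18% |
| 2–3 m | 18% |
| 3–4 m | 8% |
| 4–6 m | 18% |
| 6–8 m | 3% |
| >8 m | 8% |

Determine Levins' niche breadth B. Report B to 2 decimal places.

6.52

Convert percentages to proportions (divide by 100).
Σpᵢ² = 0.19² + 0.08² + 0.18² + 0.18² + 0.08² + 0.18² + 0.03² + 0.08² = 0.0361 + 0.0064 + 0.0324 + 0.0324 + 0.0064 + 0.0324 + 0.0009 + 0.0064 = 0.1534
B = 1 / 0.1534 = 6.5189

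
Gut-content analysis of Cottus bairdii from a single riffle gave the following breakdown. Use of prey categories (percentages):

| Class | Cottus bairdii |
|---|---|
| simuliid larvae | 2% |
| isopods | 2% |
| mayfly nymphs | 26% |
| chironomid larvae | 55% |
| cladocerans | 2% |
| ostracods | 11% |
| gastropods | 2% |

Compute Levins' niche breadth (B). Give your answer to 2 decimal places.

Convert percentages to proportions (divide by 100).
Σpᵢ² = 0.02² + 0.02² + 0.26² + 0.55² + 0.02² + 0.11² + 0.02² = 0.0004 + 0.0004 + 0.0676 + 0.3025 + 0.0004 + 0.0121 + 0.0004 = 0.3838
B = 1 / 0.3838 = 2.6055

2.61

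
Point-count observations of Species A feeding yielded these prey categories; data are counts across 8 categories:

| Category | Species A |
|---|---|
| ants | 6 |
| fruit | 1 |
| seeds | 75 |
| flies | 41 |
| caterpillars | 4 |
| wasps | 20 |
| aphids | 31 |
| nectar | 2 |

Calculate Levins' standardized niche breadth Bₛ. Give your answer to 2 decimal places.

0.39

Proportions for Species A (n=180): 6/180=0.0333, 1/180=0.0056, 75/180=0.4167, 41/180=0.2278, 4/180=0.0222, 20/180=0.1111, 31/180=0.1722, 2/180=0.0111
Σpᵢ² = 0.0333² + 0.0056² + 0.4167² + 0.2278² + 0.0222² + 0.1111² + 0.1722² + 0.0111² = 0.001109 + 0.000031 + 0.173639 + 0.051893 + 0.000493 + 0.012343 + 0.029653 + 0.000123 = 0.269284
B = 1 / 0.269284 = 3.7136
Bₛ = (B − 1)/(n − 1) = (3.7136 − 1)/(8 − 1) = 2.7136/7 = 0.3877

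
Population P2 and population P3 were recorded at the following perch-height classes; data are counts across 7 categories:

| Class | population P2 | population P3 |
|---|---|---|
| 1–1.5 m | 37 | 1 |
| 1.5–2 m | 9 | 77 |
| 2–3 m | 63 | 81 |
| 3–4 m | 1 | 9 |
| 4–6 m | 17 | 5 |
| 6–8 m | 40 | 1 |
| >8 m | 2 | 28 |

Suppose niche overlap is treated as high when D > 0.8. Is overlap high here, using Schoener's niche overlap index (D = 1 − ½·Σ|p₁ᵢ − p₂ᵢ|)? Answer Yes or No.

No

Proportions for population P2 (n=169): 37/169=0.2189, 9/169=0.0533, 63/169=0.3728, 1/169=0.0059, 17/169=0.1006, 40/169=0.2367, 2/169=0.0118
Proportions for population P3 (n=202): 1/202=0.0050, 77/202=0.3812, 81/202=0.4010, 9/202=0.0446, 5/202=0.0248, 1/202=0.0050, 28/202=0.1386
Σ|p₁ᵢ − p₂ᵢ| = 0.2139 + 0.3279 + 0.0282 + 0.0387 + 0.0758 + 0.2317 + 0.1268 = 1.0430
D = 1 − ½ × 1.0430 = 1 − 0.52150 = 0.47850
D = 0.47850 < 0.8 → No.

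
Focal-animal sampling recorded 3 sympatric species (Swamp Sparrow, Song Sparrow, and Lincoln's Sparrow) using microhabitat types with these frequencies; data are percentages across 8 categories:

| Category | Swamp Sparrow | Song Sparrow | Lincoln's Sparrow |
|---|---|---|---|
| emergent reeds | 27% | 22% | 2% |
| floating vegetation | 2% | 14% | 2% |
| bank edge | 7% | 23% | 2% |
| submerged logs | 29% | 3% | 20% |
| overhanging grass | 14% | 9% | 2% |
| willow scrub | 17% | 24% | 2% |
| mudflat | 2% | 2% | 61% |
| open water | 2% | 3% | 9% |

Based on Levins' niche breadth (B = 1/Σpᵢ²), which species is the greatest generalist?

Song Sparrow

Convert percentages to proportions (divide by 100).
Σp_Swamᵢ² = 0.27² + 0.02² + 0.07² + 0.29² + 0.14² + 0.17² + 0.02² + 0.02² = 0.0729 + 0.0004 + 0.0049 + 0.0841 + 0.0196 + 0.0289 + 0.0004 + 0.0004 = 0.2116
B_Swam = 1 / 0.2116 = 4.7259
Σp_Songᵢ² = 0.22² + 0.14² + 0.23² + 0.03² + 0.09² + 0.24² + 0.02² + 0.03² = 0.0484 + 0.0196 + 0.0529 + 0.0009 + 0.0081 + 0.0576 + 0.0004 + 0.0009 = 0.1888
B_Song = 1 / 0.1888 = 5.2966
Σp_Lincᵢ² = 0.02² + 0.02² + 0.02² + 0.20² + 0.02² + 0.02² + 0.61² + 0.09² = 0.0004 + 0.0004 + 0.0004 + 0.0400 + 0.0004 + 0.0004 + 0.3721 + 0.0081 = 0.4222
B_Linc = 1 / 0.4222 = 2.3685
Highest B → broadest niche (most generalist): Song Sparrow (B = 5.30).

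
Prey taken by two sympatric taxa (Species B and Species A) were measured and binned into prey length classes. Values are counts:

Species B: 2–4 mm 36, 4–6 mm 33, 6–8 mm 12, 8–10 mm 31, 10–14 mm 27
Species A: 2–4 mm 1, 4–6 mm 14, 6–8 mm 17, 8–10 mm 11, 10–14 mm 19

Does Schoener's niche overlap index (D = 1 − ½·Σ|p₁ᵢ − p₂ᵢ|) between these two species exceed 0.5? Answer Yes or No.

Yes

Proportions for Species B (n=139): 36/139=0.2590, 33/139=0.2374, 12/139=0.0863, 31/139=0.2230, 27/139=0.1942
Proportions for Species A (n=62): 1/62=0.0161, 14/62=0.2258, 17/62=0.2742, 11/62=0.1774, 19/62=0.3065
Σ|p₁ᵢ − p₂ᵢ| = 0.2429 + 0.0116 + 0.1879 + 0.0456 + 0.1123 = 0.6003
D = 1 − ½ × 0.6003 = 1 − 0.30015 = 0.69985
D = 0.69985 > 0.5 → Yes.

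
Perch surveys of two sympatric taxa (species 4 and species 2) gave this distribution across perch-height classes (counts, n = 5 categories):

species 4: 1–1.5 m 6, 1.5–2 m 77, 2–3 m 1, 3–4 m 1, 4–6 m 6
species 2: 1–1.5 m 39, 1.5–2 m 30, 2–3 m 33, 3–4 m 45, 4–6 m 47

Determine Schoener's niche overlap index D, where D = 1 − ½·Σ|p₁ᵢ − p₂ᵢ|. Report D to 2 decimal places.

0.31

Proportions for species 4 (n=91): 6/91=0.0659, 77/91=0.8462, 1/91=0.0110, 1/91=0.0110, 6/91=0.0659
Proportions for species 2 (n=194): 39/194=0.2010, 30/194=0.1546, 33/194=0.1701, 45/194=0.2320, 47/194=0.2423
Σ|p₁ᵢ − p₂ᵢ| = 0.1351 + 0.6916 + 0.1591 + 0.2210 + 0.1764 = 1.3832
D = 1 − ½ × 1.3832 = 1 − 0.69160 = 0.30840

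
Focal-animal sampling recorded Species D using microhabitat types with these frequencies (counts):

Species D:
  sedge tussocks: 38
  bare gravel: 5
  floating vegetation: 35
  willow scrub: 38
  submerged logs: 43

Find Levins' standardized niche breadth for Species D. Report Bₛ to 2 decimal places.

0.81

Proportions for Species D (n=159): 38/159=0.2390, 5/159=0.0314, 35/159=0.2201, 38/159=0.2390, 43/159=0.2704
Σpᵢ² = 0.2390² + 0.0314² + 0.2201² + 0.2390² + 0.2704² = 0.057121 + 0.000986 + 0.048444 + 0.057121 + 0.073116 = 0.236788
B = 1 / 0.236788 = 4.2232
Bₛ = (B − 1)/(n − 1) = (4.2232 − 1)/(5 − 1) = 3.2232/4 = 0.8058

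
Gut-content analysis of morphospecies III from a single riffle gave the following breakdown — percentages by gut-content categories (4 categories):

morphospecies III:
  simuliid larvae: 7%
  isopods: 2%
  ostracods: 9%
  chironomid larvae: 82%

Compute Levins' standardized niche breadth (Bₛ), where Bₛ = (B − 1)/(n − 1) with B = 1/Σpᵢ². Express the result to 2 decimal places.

0.15

Convert percentages to proportions (divide by 100).
Σpᵢ² = 0.07² + 0.02² + 0.09² + 0.82² = 0.0049 + 0.0004 + 0.0081 + 0.6724 = 0.6858
B = 1 / 0.6858 = 1.4582
Bₛ = (B − 1)/(n − 1) = (1.4582 − 1)/(4 − 1) = 0.4582/3 = 0.1527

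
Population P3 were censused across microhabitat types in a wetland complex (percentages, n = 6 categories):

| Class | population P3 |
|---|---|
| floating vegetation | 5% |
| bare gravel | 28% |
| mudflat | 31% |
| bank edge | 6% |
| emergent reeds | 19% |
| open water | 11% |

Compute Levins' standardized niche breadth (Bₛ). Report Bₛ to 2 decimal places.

Convert percentages to proportions (divide by 100).
Σpᵢ² = 0.05² + 0.28² + 0.31² + 0.06² + 0.19² + 0.11² = 0.0025 + 0.0784 + 0.0961 + 0.0036 + 0.0361 + 0.0121 = 0.2288
B = 1 / 0.2288 = 4.3706
Bₛ = (B − 1)/(n − 1) = (4.3706 − 1)/(6 − 1) = 3.3706/5 = 0.6741

0.67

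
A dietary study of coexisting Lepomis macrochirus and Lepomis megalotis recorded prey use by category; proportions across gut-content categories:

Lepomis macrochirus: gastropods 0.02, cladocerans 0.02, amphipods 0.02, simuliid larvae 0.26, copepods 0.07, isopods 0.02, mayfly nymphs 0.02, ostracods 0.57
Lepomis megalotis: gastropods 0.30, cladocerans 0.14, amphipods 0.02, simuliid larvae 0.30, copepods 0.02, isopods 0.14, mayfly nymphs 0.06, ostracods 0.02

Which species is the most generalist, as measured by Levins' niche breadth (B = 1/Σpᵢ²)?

Lepomis megalotis

Σp_macrᵢ² = 0.02² + 0.02² + 0.02² + 0.26² + 0.07² + 0.02² + 0.02² + 0.57² = 0.0004 + 0.0004 + 0.0004 + 0.0676 + 0.0049 + 0.0004 + 0.0004 + 0.3249 = 0.3994
B_macr = 1 / 0.3994 = 2.5038
Σp_megaᵢ² = 0.30² + 0.14² + 0.02² + 0.30² + 0.02² + 0.14² + 0.06² + 0.02² = 0.0900 + 0.0196 + 0.0004 + 0.0900 + 0.0004 + 0.0196 + 0.0036 + 0.0004 = 0.2240
B_mega = 1 / 0.2240 = 4.4643
Highest B → broadest niche (most generalist): Lepomis megalotis (B = 4.46).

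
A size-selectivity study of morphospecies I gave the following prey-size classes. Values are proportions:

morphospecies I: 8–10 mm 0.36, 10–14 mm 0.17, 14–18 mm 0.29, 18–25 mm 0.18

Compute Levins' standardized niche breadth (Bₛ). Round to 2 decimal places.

Σpᵢ² = 0.36² + 0.17² + 0.29² + 0.18² = 0.1296 + 0.0289 + 0.0841 + 0.0324 = 0.2750
B = 1 / 0.2750 = 3.6364
Bₛ = (B − 1)/(n − 1) = (3.6364 − 1)/(4 − 1) = 2.6364/3 = 0.8788

0.88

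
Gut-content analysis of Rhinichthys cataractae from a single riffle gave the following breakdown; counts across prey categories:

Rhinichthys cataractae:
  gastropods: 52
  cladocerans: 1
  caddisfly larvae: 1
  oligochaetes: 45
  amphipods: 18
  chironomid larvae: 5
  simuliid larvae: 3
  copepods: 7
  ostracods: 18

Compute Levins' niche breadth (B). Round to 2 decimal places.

4.12

Proportions for Rhinichthys cataractae (n=150): 52/150=0.3467, 1/150=0.0067, 1/150=0.0067, 45/150=0.3000, 18/150=0.1200, 5/150=0.0333, 3/150=0.0200, 7/150=0.0467, 18/150=0.1200
Σpᵢ² = 0.3467² + 0.0067² + 0.0067² + 0.3000² + 0.1200² + 0.0333² + 0.0200² + 0.0467² + 0.1200² = 0.120201 + 0.000045 + 0.000045 + 0.090000 + 0.014400 + 0.001109 + 0.000400 + 0.002181 + 0.014400 = 0.242781
B = 1 / 0.242781 = 4.1189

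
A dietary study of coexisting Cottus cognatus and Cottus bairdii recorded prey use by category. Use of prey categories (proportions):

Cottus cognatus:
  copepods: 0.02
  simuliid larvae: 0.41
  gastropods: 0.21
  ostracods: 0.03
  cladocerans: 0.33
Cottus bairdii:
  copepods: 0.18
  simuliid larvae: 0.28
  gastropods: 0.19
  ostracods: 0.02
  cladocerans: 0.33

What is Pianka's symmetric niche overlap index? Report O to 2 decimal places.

Σ p₁ᵢp₂ᵢ = 0.0036 + 0.1148 + 0.0399 + 0.0006 + 0.1089 = 0.2678
Σp_1ᵢ² = 0.02² + 0.41² + 0.21² + 0.03² + 0.33² = 0.0004 + 0.1681 + 0.0441 + 0.0009 + 0.1089 = 0.3224
Σp_2ᵢ² = 0.18² + 0.28² + 0.19² + 0.02² + 0.33² = 0.0324 + 0.0784 + 0.0361 + 0.0004 + 0.1089 = 0.2562
O = 0.2678 / √(0.3224 × 0.2562) = 0.2678 / 0.28740 = 0.9318

0.93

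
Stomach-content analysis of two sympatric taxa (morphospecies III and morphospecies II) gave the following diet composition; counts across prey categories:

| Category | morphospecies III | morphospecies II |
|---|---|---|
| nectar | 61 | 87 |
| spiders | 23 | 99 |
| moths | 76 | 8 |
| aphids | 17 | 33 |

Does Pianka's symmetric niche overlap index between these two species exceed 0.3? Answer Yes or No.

Yes

Proportions for morphospecies III (n=177): 61/177=0.3446, 23/177=0.1299, 76/177=0.4294, 17/177=0.0960
Proportions for morphospecies II (n=227): 87/227=0.3833, 99/227=0.4361, 8/227=0.0352, 33/227=0.1454
Σ p₁ᵢp₂ᵢ = 0.132085 + 0.056649 + 0.015115 + 0.013958 = 0.217807
Σp_1ᵢ² = 0.3446² + 0.1299² + 0.4294² + 0.0960² = 0.118749 + 0.016874 + 0.184384 + 0.009216 = 0.329223
Σp_2ᵢ² = 0.3833² + 0.4361² + 0.0352² + 0.1454² = 0.146919 + 0.190183 + 0.001239 + 0.021141 = 0.359482
O = 0.217807 / √(0.329223 × 0.359482) = 0.217807 / 0.3440200 = 0.6331
O = 0.6331 > 0.3 → Yes.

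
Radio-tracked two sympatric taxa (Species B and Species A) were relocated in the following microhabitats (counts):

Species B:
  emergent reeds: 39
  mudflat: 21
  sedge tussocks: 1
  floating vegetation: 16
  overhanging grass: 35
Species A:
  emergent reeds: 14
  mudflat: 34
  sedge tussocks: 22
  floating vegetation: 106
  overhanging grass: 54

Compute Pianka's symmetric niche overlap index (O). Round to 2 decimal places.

0.66

Proportions for Species B (n=112): 39/112=0.3482, 21/112=0.1875, 1/112=0.0089, 16/112=0.1429, 35/112=0.3125
Proportions for Species A (n=230): 14/230=0.0609, 34/230=0.1478, 22/230=0.0957, 106/230=0.4609, 54/230=0.2348
Σ p₁ᵢp₂ᵢ = 0.021205 + 0.027713 + 0.000852 + 0.065863 + 0.073375 = 0.189008
Σp_1ᵢ² = 0.3482² + 0.1875² + 0.0089² + 0.1429² + 0.3125² = 0.121243 + 0.035156 + 0.000079 + 0.020420 + 0.097656 = 0.274554
Σp_2ᵢ² = 0.0609² + 0.1478² + 0.0957² + 0.4609² + 0.2348² = 0.003709 + 0.021845 + 0.009158 + 0.212429 + 0.055131 = 0.302272
O = 0.189008 / √(0.274554 × 0.302272) = 0.189008 / 0.2880798 = 0.6561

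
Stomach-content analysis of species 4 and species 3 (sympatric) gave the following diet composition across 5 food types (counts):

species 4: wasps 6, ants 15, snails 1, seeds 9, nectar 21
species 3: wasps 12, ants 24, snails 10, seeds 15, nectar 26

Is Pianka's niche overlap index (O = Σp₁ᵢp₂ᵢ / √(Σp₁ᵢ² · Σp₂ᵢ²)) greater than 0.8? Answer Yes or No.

Proportions for species 4 (n=52): 6/52=0.1154, 15/52=0.2885, 1/52=0.0192, 9/52=0.1731, 21/52=0.4038
Proportions for species 3 (n=87): 12/87=0.1379, 24/87=0.2759, 10/87=0.1149, 15/87=0.1724, 26/87=0.2989
Σ p₁ᵢp₂ᵢ = 0.015914 + 0.079597 + 0.002206 + 0.029842 + 0.120696 = 0.248255
Σp_1ᵢ² = 0.1154² + 0.2885² + 0.0192² + 0.1731² + 0.4038² = 0.013317 + 0.083232 + 0.000369 + 0.029964 + 0.163054 = 0.289936
Σp_2ᵢ² = 0.1379² + 0.2759² + 0.1149² + 0.1724² + 0.2989² = 0.019016 + 0.076121 + 0.013202 + 0.029722 + 0.089341 = 0.227402
O = 0.248255 / √(0.289936 × 0.227402) = 0.248255 / 0.2567723 = 0.9668
O = 0.9668 > 0.8 → Yes.

Yes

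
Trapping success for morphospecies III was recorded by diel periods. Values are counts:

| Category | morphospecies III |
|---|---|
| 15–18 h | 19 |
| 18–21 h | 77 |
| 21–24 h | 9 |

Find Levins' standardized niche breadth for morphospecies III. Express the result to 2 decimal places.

Proportions for morphospecies III (n=105): 19/105=0.1810, 77/105=0.7333, 9/105=0.0857
Σpᵢ² = 0.1810² + 0.7333² + 0.0857² = 0.032761 + 0.537729 + 0.007344 = 0.577834
B = 1 / 0.577834 = 1.7306
Bₛ = (B − 1)/(n − 1) = (1.7306 − 1)/(3 − 1) = 0.7306/2 = 0.3653

0.37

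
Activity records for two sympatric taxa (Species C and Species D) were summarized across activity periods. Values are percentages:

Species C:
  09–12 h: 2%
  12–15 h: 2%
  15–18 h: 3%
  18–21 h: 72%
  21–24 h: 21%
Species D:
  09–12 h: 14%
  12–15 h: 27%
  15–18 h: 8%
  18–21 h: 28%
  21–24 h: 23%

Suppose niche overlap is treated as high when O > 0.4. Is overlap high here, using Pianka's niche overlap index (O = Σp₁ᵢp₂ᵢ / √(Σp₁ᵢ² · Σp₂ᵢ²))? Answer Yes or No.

Convert percentages to proportions (divide by 100).
Σ p₁ᵢp₂ᵢ = 0.0028 + 0.0054 + 0.0024 + 0.2016 + 0.0483 = 0.2605
Σp_1ᵢ² = 0.02² + 0.02² + 0.03² + 0.72² + 0.21² = 0.0004 + 0.0004 + 0.0009 + 0.5184 + 0.0441 = 0.5642
Σp_2ᵢ² = 0.14² + 0.27² + 0.08² + 0.28² + 0.23² = 0.0196 + 0.0729 + 0.0064 + 0.0784 + 0.0529 = 0.2302
O = 0.2605 / √(0.5642 × 0.2302) = 0.2605 / 0.36039 = 0.7228
O = 0.7228 > 0.4 → Yes.

Yes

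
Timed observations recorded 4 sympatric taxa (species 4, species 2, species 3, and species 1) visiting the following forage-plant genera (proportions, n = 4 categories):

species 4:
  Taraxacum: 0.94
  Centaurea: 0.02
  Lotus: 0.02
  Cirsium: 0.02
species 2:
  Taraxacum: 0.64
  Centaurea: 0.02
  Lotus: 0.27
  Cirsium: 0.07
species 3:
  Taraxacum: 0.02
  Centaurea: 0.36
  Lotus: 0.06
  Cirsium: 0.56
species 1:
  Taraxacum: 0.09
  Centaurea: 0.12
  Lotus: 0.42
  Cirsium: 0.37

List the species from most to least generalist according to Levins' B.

species 1 > species 3 > species 2 > species 4

Σp_4ᵢ² = 0.94² + 0.02² + 0.02² + 0.02² = 0.8836 + 0.0004 + 0.0004 + 0.0004 = 0.8848
B_4 = 1 / 0.8848 = 1.1302
Σp_2ᵢ² = 0.64² + 0.02² + 0.27² + 0.07² = 0.4096 + 0.0004 + 0.0729 + 0.0049 = 0.4878
B_2 = 1 / 0.4878 = 2.0500
Σp_3ᵢ² = 0.02² + 0.36² + 0.06² + 0.56² = 0.0004 + 0.1296 + 0.0036 + 0.3136 = 0.4472
B_3 = 1 / 0.4472 = 2.2361
Σp_1ᵢ² = 0.09² + 0.12² + 0.42² + 0.37² = 0.0081 + 0.0144 + 0.1764 + 0.1369 = 0.3358
B_1 = 1 / 0.3358 = 2.9780
Ranking by B (broadest → narrowest): species 1 (2.98) > species 3 (2.24) > species 2 (2.05) > species 4 (1.13)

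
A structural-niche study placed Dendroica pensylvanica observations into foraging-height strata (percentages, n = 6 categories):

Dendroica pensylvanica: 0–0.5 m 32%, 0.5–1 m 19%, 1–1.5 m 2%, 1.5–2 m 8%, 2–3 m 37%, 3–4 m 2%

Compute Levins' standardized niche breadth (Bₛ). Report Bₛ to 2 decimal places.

Convert percentages to proportions (divide by 100).
Σpᵢ² = 0.32² + 0.19² + 0.02² + 0.08² + 0.37² + 0.02² = 0.1024 + 0.0361 + 0.0004 + 0.0064 + 0.1369 + 0.0004 = 0.2826
B = 1 / 0.2826 = 3.5386
Bₛ = (B − 1)/(n − 1) = (3.5386 − 1)/(6 − 1) = 2.5386/5 = 0.5077

0.51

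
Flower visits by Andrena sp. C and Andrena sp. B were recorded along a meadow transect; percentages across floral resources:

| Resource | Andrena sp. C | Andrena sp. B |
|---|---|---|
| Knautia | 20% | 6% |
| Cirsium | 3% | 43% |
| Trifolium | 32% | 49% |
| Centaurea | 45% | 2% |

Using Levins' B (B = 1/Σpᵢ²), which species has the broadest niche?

Convert percentages to proportions (divide by 100).
Σp_Cᵢ² = 0.20² + 0.03² + 0.32² + 0.45² = 0.0400 + 0.0009 + 0.1024 + 0.2025 = 0.3458
B_C = 1 / 0.3458 = 2.8918
Σp_Bᵢ² = 0.06² + 0.43² + 0.49² + 0.02² = 0.0036 + 0.1849 + 0.2401 + 0.0004 = 0.4290
B_B = 1 / 0.4290 = 2.3310
Highest B → broadest niche (most generalist): Andrena sp. C (B = 2.89).

Andrena sp. C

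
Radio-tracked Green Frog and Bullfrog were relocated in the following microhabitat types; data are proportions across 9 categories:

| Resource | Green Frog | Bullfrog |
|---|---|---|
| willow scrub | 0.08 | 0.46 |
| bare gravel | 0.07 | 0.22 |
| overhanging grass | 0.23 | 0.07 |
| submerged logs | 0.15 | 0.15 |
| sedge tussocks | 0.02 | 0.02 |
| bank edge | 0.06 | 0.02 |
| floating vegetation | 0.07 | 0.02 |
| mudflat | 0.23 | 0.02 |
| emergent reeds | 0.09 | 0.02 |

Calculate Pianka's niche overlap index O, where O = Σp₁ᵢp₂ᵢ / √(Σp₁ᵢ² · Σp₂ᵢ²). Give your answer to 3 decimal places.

0.471

Σ p₁ᵢp₂ᵢ = 0.0368 + 0.0154 + 0.0161 + 0.0225 + 0.0004 + 0.0012 + 0.0014 + 0.0046 + 0.0018 = 0.1002
Σp_1ᵢ² = 0.08² + 0.07² + 0.23² + 0.15² + 0.02² + 0.06² + 0.07² + 0.23² + 0.09² = 0.0064 + 0.0049 + 0.0529 + 0.0225 + 0.0004 + 0.0036 + 0.0049 + 0.0529 + 0.0081 = 0.1566
Σp_2ᵢ² = 0.46² + 0.22² + 0.07² + 0.15² + 0.02² + 0.02² + 0.02² + 0.02² + 0.02² = 0.2116 + 0.0484 + 0.0049 + 0.0225 + 0.0004 + 0.0004 + 0.0004 + 0.0004 + 0.0004 = 0.2894
O = 0.1002 / √(0.1566 × 0.2894) = 0.1002 / 0.212885 = 0.47068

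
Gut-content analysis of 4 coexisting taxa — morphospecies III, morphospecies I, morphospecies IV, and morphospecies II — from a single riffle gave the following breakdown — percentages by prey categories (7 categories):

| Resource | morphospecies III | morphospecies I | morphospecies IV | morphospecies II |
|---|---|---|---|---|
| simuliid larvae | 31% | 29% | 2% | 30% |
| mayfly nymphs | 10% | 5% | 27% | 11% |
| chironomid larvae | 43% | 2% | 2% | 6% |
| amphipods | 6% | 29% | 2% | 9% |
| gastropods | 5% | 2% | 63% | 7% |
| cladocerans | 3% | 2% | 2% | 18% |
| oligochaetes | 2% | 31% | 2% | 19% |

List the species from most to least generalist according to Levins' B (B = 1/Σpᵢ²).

Convert percentages to proportions (divide by 100).
Σp_IIIᵢ² = 0.31² + 0.10² + 0.43² + 0.06² + 0.05² + 0.03² + 0.02² = 0.0961 + 0.0100 + 0.1849 + 0.0036 + 0.0025 + 0.0009 + 0.0004 = 0.2984
B_III = 1 / 0.2984 = 3.3512
Σp_Iᵢ² = 0.29² + 0.05² + 0.02² + 0.29² + 0.02² + 0.02² + 0.31² = 0.0841 + 0.0025 + 0.0004 + 0.0841 + 0.0004 + 0.0004 + 0.0961 = 0.2680
B_I = 1 / 0.2680 = 3.7313
Σp_IVᵢ² = 0.02² + 0.27² + 0.02² + 0.02² + 0.63² + 0.02² + 0.02² = 0.0004 + 0.0729 + 0.0004 + 0.0004 + 0.3969 + 0.0004 + 0.0004 = 0.4718
B_IV = 1 / 0.4718 = 2.1195
Σp_IIᵢ² = 0.30² + 0.11² + 0.06² + 0.09² + 0.07² + 0.18² + 0.19² = 0.0900 + 0.0121 + 0.0036 + 0.0081 + 0.0049 + 0.0324 + 0.0361 = 0.1872
B_II = 1 / 0.1872 = 5.3419
Ranking by B (broadest → narrowest): morphospecies II (5.34) > morphospecies I (3.73) > morphospecies III (3.35) > morphospecies IV (2.12)

morphospecies II > morphospecies I > morphospecies III > morphospecies IV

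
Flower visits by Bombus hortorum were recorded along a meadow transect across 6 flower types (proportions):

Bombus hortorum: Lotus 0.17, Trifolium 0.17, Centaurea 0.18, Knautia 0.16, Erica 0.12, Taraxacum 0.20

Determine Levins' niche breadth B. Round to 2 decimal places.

Σpᵢ² = 0.17² + 0.17² + 0.18² + 0.16² + 0.12² + 0.20² = 0.0289 + 0.0289 + 0.0324 + 0.0256 + 0.0144 + 0.0400 = 0.1702
B = 1 / 0.1702 = 5.8754

5.88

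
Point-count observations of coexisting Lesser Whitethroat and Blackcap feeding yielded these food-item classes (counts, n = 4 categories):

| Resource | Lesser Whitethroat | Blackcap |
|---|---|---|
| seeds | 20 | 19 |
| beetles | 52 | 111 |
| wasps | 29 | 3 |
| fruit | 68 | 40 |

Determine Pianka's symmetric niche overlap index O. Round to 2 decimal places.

Proportions for Lesser Whitethroat (n=169): 20/169=0.1183, 52/169=0.3077, 29/169=0.1716, 68/169=0.4024
Proportions for Blackcap (n=173): 19/173=0.1098, 111/173=0.6416, 3/173=0.0173, 40/173=0.2312
Σ p₁ᵢp₂ᵢ = 0.012989 + 0.197420 + 0.002969 + 0.093035 = 0.306413
Σp_1ᵢ² = 0.1183² + 0.3077² + 0.1716² + 0.4024² = 0.013995 + 0.094679 + 0.029447 + 0.161926 = 0.300047
Σp_2ᵢ² = 0.1098² + 0.6416² + 0.0173² + 0.2312² = 0.012056 + 0.411651 + 0.000299 + 0.053453 = 0.477459
O = 0.306413 / √(0.300047 × 0.477459) = 0.306413 / 0.3784972 = 0.8096

0.81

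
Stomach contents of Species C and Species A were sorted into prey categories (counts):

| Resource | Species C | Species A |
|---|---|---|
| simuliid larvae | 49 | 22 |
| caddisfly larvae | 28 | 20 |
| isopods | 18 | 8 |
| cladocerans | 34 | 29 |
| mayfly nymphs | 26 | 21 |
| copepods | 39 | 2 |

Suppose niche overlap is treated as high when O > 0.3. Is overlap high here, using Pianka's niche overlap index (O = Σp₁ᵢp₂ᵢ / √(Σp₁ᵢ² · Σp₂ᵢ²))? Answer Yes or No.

Yes

Proportions for Species C (n=194): 49/194=0.2526, 28/194=0.1443, 18/194=0.0928, 34/194=0.1753, 26/194=0.1340, 39/194=0.2010
Proportions for Species A (n=102): 22/102=0.2157, 20/102=0.1961, 8/102=0.0784, 29/102=0.2843, 21/102=0.2059, 2/102=0.0196
Σ p₁ᵢp₂ᵢ = 0.054486 + 0.028297 + 0.007276 + 0.049838 + 0.027591 + 0.003940 = 0.171428
Σp_1ᵢ² = 0.2526² + 0.1443² + 0.0928² + 0.1753² + 0.1340² + 0.2010² = 0.063807 + 0.020822 + 0.008612 + 0.030730 + 0.017956 + 0.040401 = 0.182328
Σp_2ᵢ² = 0.2157² + 0.1961² + 0.0784² + 0.2843² + 0.2059² + 0.0196² = 0.046526 + 0.038455 + 0.006147 + 0.080826 + 0.042395 + 0.000384 = 0.214733
O = 0.171428 / √(0.182328 × 0.214733) = 0.171428 / 0.1978682 = 0.8664
O = 0.8664 > 0.3 → Yes.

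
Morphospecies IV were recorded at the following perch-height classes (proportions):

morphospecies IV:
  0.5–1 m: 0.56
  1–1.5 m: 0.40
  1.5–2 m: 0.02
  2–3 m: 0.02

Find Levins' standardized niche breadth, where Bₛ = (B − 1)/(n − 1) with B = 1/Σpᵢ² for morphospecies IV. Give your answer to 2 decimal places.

Σpᵢ² = 0.56² + 0.40² + 0.02² + 0.02² = 0.3136 + 0.1600 + 0.0004 + 0.0004 = 0.4744
B = 1 / 0.4744 = 2.1079
Bₛ = (B − 1)/(n − 1) = (2.1079 − 1)/(4 − 1) = 1.1079/3 = 0.3693

0.37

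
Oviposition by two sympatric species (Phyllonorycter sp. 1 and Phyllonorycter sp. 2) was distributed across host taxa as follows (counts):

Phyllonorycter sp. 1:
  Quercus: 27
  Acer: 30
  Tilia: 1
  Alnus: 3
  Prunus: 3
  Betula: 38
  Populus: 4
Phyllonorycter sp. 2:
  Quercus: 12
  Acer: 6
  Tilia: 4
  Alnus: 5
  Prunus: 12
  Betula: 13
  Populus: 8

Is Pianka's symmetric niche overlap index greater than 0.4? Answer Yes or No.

Proportions for Phyllonorycter sp. 1 (n=106): 27/106=0.2547, 30/106=0.2830, 1/106=0.0094, 3/106=0.0283, 3/106=0.0283, 38/106=0.3585, 4/106=0.0377
Proportions for Phyllonorycter sp. 2 (n=60): 12/60=0.2000, 6/60=0.1000, 4/60=0.0667, 5/60=0.0833, 12/60=0.2000, 13/60=0.2167, 8/60=0.1333
Σ p₁ᵢp₂ᵢ = 0.050940 + 0.028300 + 0.000627 + 0.002357 + 0.005660 + 0.077687 + 0.005025 = 0.170596
Σp_1ᵢ² = 0.2547² + 0.2830² + 0.0094² + 0.0283² + 0.0283² + 0.3585² + 0.0377² = 0.064872 + 0.080089 + 0.000088 + 0.000801 + 0.000801 + 0.128522 + 0.001421 = 0.276594
Σp_2ᵢ² = 0.2000² + 0.1000² + 0.0667² + 0.0833² + 0.2000² + 0.2167² + 0.1333² = 0.040000 + 0.010000 + 0.004449 + 0.006939 + 0.040000 + 0.046959 + 0.017769 = 0.166116
O = 0.170596 / √(0.276594 × 0.166116) = 0.170596 / 0.2143518 = 0.7959
O = 0.7959 > 0.4 → Yes.

Yes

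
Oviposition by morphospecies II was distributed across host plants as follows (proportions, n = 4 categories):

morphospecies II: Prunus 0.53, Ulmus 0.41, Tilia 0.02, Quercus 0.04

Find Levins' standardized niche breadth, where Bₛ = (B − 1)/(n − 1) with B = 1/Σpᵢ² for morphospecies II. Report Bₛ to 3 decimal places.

0.406

Σpᵢ² = 0.53² + 0.41² + 0.02² + 0.04² = 0.2809 + 0.1681 + 0.0004 + 0.0016 = 0.4510
B = 1 / 0.4510 = 2.21729
Bₛ = (B − 1)/(n − 1) = (2.21729 − 1)/(4 − 1) = 1.21729/3 = 0.40576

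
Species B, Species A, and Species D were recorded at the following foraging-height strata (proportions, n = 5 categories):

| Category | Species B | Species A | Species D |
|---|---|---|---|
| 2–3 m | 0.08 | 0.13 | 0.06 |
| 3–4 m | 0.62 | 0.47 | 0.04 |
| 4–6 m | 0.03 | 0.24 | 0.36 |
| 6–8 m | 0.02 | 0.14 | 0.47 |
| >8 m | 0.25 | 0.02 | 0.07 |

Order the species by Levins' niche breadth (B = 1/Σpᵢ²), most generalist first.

Species A > Species D > Species B

Σp_Bᵢ² = 0.08² + 0.62² + 0.03² + 0.02² + 0.25² = 0.0064 + 0.3844 + 0.0009 + 0.0004 + 0.0625 = 0.4546
B_B = 1 / 0.4546 = 2.1997
Σp_Aᵢ² = 0.13² + 0.47² + 0.24² + 0.14² + 0.02² = 0.0169 + 0.2209 + 0.0576 + 0.0196 + 0.0004 = 0.3154
B_A = 1 / 0.3154 = 3.1706
Σp_Dᵢ² = 0.06² + 0.04² + 0.36² + 0.47² + 0.07² = 0.0036 + 0.0016 + 0.1296 + 0.2209 + 0.0049 = 0.3606
B_D = 1 / 0.3606 = 2.7732
Ranking by B (broadest → narrowest): Species A (3.17) > Species D (2.77) > Species B (2.20)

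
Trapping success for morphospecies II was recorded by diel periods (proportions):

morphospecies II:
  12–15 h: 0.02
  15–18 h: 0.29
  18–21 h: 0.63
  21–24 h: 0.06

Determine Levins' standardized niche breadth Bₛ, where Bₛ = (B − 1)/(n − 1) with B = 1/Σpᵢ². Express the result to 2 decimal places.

Σpᵢ² = 0.02² + 0.29² + 0.63² + 0.06² = 0.0004 + 0.0841 + 0.3969 + 0.0036 = 0.4850
B = 1 / 0.4850 = 2.0619
Bₛ = (B − 1)/(n − 1) = (2.0619 − 1)/(4 − 1) = 1.0619/3 = 0.3540

0.35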